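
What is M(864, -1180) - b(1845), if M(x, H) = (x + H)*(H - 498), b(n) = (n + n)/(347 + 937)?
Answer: 113472457/214 ≈ 5.3025e+5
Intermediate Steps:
b(n) = n/642 (b(n) = (2*n)/1284 = (2*n)*(1/1284) = n/642)
M(x, H) = (-498 + H)*(H + x) (M(x, H) = (H + x)*(-498 + H) = (-498 + H)*(H + x))
M(864, -1180) - b(1845) = ((-1180)**2 - 498*(-1180) - 498*864 - 1180*864) - 1845/642 = (1392400 + 587640 - 430272 - 1019520) - 1*615/214 = 530248 - 615/214 = 113472457/214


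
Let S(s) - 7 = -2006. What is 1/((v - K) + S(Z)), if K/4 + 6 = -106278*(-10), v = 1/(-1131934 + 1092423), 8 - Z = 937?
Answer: -39511/168044036546 ≈ -2.3512e-7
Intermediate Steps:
Z = -929 (Z = 8 - 1*937 = 8 - 937 = -929)
v = -1/39511 (v = 1/(-39511) = -1/39511 ≈ -2.5309e-5)
S(s) = -1999 (S(s) = 7 - 2006 = -1999)
K = 4251096 (K = -24 + 4*(-106278*(-10)) = -24 + 4*1062780 = -24 + 4251120 = 4251096)
1/((v - K) + S(Z)) = 1/((-1/39511 - 1*4251096) - 1999) = 1/((-1/39511 - 4251096) - 1999) = 1/(-167965054057/39511 - 1999) = 1/(-168044036546/39511) = -39511/168044036546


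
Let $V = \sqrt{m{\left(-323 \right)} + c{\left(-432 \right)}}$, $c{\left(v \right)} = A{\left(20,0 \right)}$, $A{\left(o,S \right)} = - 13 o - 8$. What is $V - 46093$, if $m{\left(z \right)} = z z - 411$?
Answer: $-46093 + 5 \sqrt{4146} \approx -45771.0$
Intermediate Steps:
$A{\left(o,S \right)} = -8 - 13 o$
$c{\left(v \right)} = -268$ ($c{\left(v \right)} = -8 - 260 = -268$)
$m{\left(z \right)} = -411 + z^{2}$ ($m{\left(z \right)} = z^{2} - 411 = -411 + z^{2}$)
$V = 5 \sqrt{4146}$ ($V = \sqrt{\left(-411 + \left(-323\right)^{2}\right) - 268} = \sqrt{\left(-411 + 104329\right) - 268} = \sqrt{103918 - 268} = \sqrt{103650} = 5 \sqrt{4146} \approx 321.95$)
$V - 46093 = 5 \sqrt{4146} - 46093 = -46093 + 5 \sqrt{4146}$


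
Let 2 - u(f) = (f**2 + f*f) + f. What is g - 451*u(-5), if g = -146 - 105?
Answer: 19142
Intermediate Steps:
g = -251
u(f) = 2 - f - 2*f**2 (u(f) = 2 - ((f**2 + f*f) + f) = 2 - ((f**2 + f**2) + f) = 2 - (2*f**2 + f) = 2 - (f + 2*f**2) = 2 + (-f - 2*f**2) = 2 - f - 2*f**2)
g - 451*u(-5) = -251 - 451*(2 - 1*(-5) - 2*(-5)**2) = -251 - 451*(2 + 5 - 2*25) = -251 - 451*(2 + 5 - 50) = -251 - 451*(-43) = -251 + 19393 = 19142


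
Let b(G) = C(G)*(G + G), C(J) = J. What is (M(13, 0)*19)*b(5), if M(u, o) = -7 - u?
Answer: -19000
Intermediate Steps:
b(G) = 2*G² (b(G) = G*(G + G) = G*(2*G) = 2*G²)
(M(13, 0)*19)*b(5) = ((-7 - 1*13)*19)*(2*5²) = ((-7 - 13)*19)*(2*25) = -20*19*50 = -380*50 = -19000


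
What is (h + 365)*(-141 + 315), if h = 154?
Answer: 90306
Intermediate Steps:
(h + 365)*(-141 + 315) = (154 + 365)*(-141 + 315) = 519*174 = 90306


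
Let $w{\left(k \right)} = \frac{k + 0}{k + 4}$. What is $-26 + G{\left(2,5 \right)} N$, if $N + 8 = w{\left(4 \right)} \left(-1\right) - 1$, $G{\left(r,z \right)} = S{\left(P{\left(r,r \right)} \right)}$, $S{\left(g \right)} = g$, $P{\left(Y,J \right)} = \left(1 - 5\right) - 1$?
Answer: $\frac{43}{2} \approx 21.5$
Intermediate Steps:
$P{\left(Y,J \right)} = -5$ ($P{\left(Y,J \right)} = -4 - 1 = -5$)
$w{\left(k \right)} = \frac{k}{4 + k}$
$G{\left(r,z \right)} = -5$
$N = - \frac{19}{2}$ ($N = -8 - \left(1 - \frac{4}{4 + 4} \left(-1\right)\right) = -8 - \left(1 - \frac{4}{8} \left(-1\right)\right) = -8 - \left(1 - 4 \cdot \frac{1}{8} \left(-1\right)\right) = -8 + \left(\frac{1}{2} \left(-1\right) - 1\right) = -8 - \frac{3}{2} = - \frac{19}{2} \approx -9.5$)
$-26 + G{\left(2,5 \right)} N = -26 - - \frac{95}{2} = -26 + \frac{95}{2} = \frac{43}{2}$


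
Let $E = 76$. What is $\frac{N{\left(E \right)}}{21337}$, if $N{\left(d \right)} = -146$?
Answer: $- \frac{146}{21337} \approx -0.0068426$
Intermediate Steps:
$\frac{N{\left(E \right)}}{21337} = - \frac{146}{21337}$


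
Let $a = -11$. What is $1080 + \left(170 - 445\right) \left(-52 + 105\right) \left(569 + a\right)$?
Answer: $-8131770$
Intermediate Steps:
$1080 + \left(170 - 445\right) \left(-52 + 105\right) \left(569 + a\right) = 1080 + \left(170 - 445\right) \left(-52 + 105\right) \left(569 - 11\right) = 1080 + \left(170 - 445\right) 53 \cdot 558 = 1080 - 8132850 = -8131770$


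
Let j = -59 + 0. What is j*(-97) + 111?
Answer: 5834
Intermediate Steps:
j = -59
j*(-97) + 111 = -59*(-97) + 111 = 5723 + 111 = 5834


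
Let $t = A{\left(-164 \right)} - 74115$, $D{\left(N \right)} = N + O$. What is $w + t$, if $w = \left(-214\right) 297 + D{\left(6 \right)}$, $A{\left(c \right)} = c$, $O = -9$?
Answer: $-137840$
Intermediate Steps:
$D{\left(N \right)} = -9 + N$ ($D{\left(N \right)} = N - 9 = -9 + N$)
$w = -63561$ ($w = \left(-214\right) 297 + \left(-9 + 6\right) = -63558 - 3 = -63561$)
$t = -74279$ ($t = -164 - 74115 = -74279$)
$w + t = -63561 - 74279 = -137840$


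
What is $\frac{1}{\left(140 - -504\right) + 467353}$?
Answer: $\frac{1}{467997} \approx 2.1368 \cdot 10^{-6}$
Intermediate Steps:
$\frac{1}{\left(140 - -504\right) + 467353} = \frac{1}{\left(140 + 504\right) + 467353} = \frac{1}{644 + 467353} = \frac{1}{467997}$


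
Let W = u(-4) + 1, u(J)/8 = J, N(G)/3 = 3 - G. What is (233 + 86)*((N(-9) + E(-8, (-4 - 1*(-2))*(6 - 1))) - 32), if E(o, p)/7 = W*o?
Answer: 555060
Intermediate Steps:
N(G) = 9 - 3*G (N(G) = 3*(3 - G) = 9 - 3*G)
u(J) = 8*J
W = -31 (W = 8*(-4) + 1 = -32 + 1 = -31)
E(o, p) = -217*o (E(o, p) = 7*(-31*o) = -217*o)
(233 + 86)*((N(-9) + E(-8, (-4 - 1*(-2))*(6 - 1))) - 32) = (233 + 86)*(((9 - 3*(-9)) - 217*(-8)) - 32) = 319*(((9 + 27) + 1736) - 32) = 319*((36 + 1736) - 32) = 319*(1772 - 32) = 319*1740 = 555060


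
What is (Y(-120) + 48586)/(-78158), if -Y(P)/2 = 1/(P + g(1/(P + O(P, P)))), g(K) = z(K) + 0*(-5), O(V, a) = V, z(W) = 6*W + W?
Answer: -699808691/1125748753 ≈ -0.62164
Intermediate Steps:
z(W) = 7*W
g(K) = 7*K (g(K) = 7*K + 0*(-5) = 7*K + 0 = 7*K)
Y(P) = -2/(P + 7/(2*P)) (Y(P) = -2/(P + 7/(P + P)) = -2/(P + 7/((2*P))) = -2/(P + 7*(1/(2*P))) = -2/(P + 7/(2*P)))
(Y(-120) + 48586)/(-78158) = (-4*(-120)/(7 + 2*(-120)²) + 48586)/(-78158) = (-4*(-120)/(7 + 2*14400) + 48586)*(-1/78158) = (-4*(-120)/(7 + 28800) + 48586)*(-1/78158) = (-4*(-120)/28807 + 48586)*(-1/78158) = (-4*(-120)*1/28807 + 48586)*(-1/78158) = (480/28807 + 48586)*(-1/78158) = (1399617382/28807)*(-1/78158) = -699808691/1125748753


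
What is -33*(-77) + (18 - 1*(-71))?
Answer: 2630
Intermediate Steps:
-33*(-77) + (18 - 1*(-71)) = 2541 + (18 + 71) = 2541 + 89 = 2630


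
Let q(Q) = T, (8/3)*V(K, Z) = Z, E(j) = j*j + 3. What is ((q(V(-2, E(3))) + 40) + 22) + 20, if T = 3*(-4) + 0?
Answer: 70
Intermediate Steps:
E(j) = 3 + j² (E(j) = j² + 3 = 3 + j²)
V(K, Z) = 3*Z/8
T = -12 (T = -12 + 0 = -12)
q(Q) = -12
((q(V(-2, E(3))) + 40) + 22) + 20 = ((-12 + 40) + 22) + 20 = (28 + 22) + 20 = 50 + 20 = 70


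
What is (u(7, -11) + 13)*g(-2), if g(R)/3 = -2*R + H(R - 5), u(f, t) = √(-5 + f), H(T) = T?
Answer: -117 - 9*√2 ≈ -129.73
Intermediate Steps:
g(R) = -15 - 3*R (g(R) = 3*(-2*R + (R - 5)) = 3*(-2*R + (-5 + R)) = 3*(-5 - R) = -15 - 3*R)
(u(7, -11) + 13)*g(-2) = (√(-5 + 7) + 13)*(-15 - 3*(-2)) = (√2 + 13)*(-15 + 6) = (13 + √2)*(-9) = -117 - 9*√2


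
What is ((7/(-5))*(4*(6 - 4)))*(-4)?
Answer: 224/5 ≈ 44.800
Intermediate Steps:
((7/(-5))*(4*(6 - 4)))*(-4) = ((7*(-⅕))*(4*2))*(-4) = -7/5*8*(-4) = -56/5*(-4) = 224/5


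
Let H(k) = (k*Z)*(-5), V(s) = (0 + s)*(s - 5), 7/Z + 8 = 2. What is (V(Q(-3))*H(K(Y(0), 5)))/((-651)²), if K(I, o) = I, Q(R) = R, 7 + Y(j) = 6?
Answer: -20/60543 ≈ -0.00033034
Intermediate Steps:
Z = -7/6 (Z = 7/(-8 + 2) = 7/(-6) = 7*(-⅙) = -7/6 ≈ -1.1667)
Y(j) = -1 (Y(j) = -7 + 6 = -1)
V(s) = s*(-5 + s)
H(k) = 35*k/6 (H(k) = (k*(-7/6))*(-5) = -7*k/6*(-5) = 35*k/6)
(V(Q(-3))*H(K(Y(0), 5)))/((-651)²) = ((-3*(-5 - 3))*((35/6)*(-1)))/((-651)²) = (-3*(-8)*(-35/6))/423801 = (24*(-35/6))*(1/423801) = -140*1/423801 = -20/60543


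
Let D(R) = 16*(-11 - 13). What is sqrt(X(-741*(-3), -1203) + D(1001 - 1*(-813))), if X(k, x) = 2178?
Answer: sqrt(1794) ≈ 42.356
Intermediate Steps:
D(R) = -384 (D(R) = 16*(-24) = -384)
sqrt(X(-741*(-3), -1203) + D(1001 - 1*(-813))) = sqrt(2178 - 384) = sqrt(1794)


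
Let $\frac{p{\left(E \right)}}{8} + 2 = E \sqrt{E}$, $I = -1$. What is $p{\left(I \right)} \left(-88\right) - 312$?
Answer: $1096 + 704 i \approx 1096.0 + 704.0 i$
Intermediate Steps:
$p{\left(E \right)} = -16 + 8 E^{\frac{3}{2}}$ ($p{\left(E \right)} = -16 + 8 E \sqrt{E} = -16 + 8 E^{\frac{3}{2}}$)
$p{\left(I \right)} \left(-88\right) - 312 = \left(-16 + 8 \left(-1\right)^{\frac{3}{2}}\right) \left(-88\right) - 312 = \left(-16 + 8 \left(- i\right)\right) \left(-88\right) - 312 = \left(-16 - 8 i\right) \left(-88\right) - 312 = \left(1408 + 704 i\right) - 312 = 1096 + 704 i$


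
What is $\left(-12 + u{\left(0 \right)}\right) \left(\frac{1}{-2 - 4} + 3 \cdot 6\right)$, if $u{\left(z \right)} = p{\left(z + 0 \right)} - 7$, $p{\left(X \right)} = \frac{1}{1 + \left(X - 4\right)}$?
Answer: $- \frac{3103}{9} \approx -344.78$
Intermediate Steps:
$p{\left(X \right)} = \frac{1}{-3 + X}$ ($p{\left(X \right)} = \frac{1}{1 + \left(-4 + X\right)} = \frac{1}{-3 + X}$)
$u{\left(z \right)} = -7 + \frac{1}{-3 + z}$ ($u{\left(z \right)} = \frac{1}{-3 + \left(z + 0\right)} - 7 = \frac{1}{-3 + z} - 7 = -7 + \frac{1}{-3 + z}$)
$\left(-12 + u{\left(0 \right)}\right) \left(\frac{1}{-2 - 4} + 3 \cdot 6\right) = \left(-12 + \frac{22 - 0}{-3 + 0}\right) \left(\frac{1}{-2 - 4} + 3 \cdot 6\right) = \left(-12 + \frac{22 + 0}{-3}\right) \left(\frac{1}{-6} + 18\right) = \left(-12 - \frac{22}{3}\right) \left(- \frac{1}{6} + 18\right) = \left(-12 - \frac{22}{3}\right) \frac{107}{6} = \left(- \frac{58}{3}\right) \frac{107}{6} = - \frac{3103}{9}$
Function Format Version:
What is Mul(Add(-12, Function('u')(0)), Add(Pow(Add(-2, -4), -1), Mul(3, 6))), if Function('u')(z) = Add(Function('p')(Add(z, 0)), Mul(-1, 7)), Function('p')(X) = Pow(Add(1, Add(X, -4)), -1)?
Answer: Rational(-3103, 9) ≈ -344.78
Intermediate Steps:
Function('p')(X) = Pow(Add(-3, X), -1) (Function('p')(X) = Pow(Add(1, Add(-4, X)), -1) = Pow(Add(-3, X), -1))
Function('u')(z) = Add(-7, Pow(Add(-3, z), -1)) (Function('u')(z) = Add(Pow(Add(-3, Add(z, 0)), -1), Mul(-1, 7)) = Add(Pow(Add(-3, z), -1), -7) = Add(-7, Pow(Add(-3, z), -1)))
Mul(Add(-12, Function('u')(0)), Add(Pow(Add(-2, -4), -1), Mul(3, 6))) = Mul(Add(-12, Mul(Pow(Add(-3, 0), -1), Add(22, Mul(-7, 0)))), Add(Pow(Add(-2, -4), -1), Mul(3, 6))) = Mul(Add(-12, Mul(Pow(-3, -1), Add(22, 0))), Add(Pow(-6, -1), 18)) = Mul(Add(-12, Mul(Rational(-1, 3), 22)), Add(Rational(-1, 6), 18)) = Mul(Add(-12, Rational(-22, 3)), Rational(107, 6)) = Mul(Rational(-58, 3), Rational(107, 6)) = Rational(-3103, 9)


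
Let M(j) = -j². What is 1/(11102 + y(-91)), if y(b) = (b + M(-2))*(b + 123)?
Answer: 1/8062 ≈ 0.00012404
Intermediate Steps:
y(b) = (-4 + b)*(123 + b) (y(b) = (b - 1*(-2)²)*(b + 123) = (b - 1*4)*(123 + b) = (b - 4)*(123 + b) = (-4 + b)*(123 + b))
1/(11102 + y(-91)) = 1/(11102 + (-492 + (-91)² + 119*(-91))) = 1/(11102 + (-492 + 8281 - 10829)) = 1/(11102 - 3040) = 1/8062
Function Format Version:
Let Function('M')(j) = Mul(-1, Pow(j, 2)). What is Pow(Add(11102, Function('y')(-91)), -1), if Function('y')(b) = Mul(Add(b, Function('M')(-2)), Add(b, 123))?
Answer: Rational(1, 8062) ≈ 0.00012404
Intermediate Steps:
Function('y')(b) = Mul(Add(-4, b), Add(123, b)) (Function('y')(b) = Mul(Add(b, Mul(-1, Pow(-2, 2))), Add(b, 123)) = Mul(Add(b, Mul(-1, 4)), Add(123, b)) = Mul(Add(b, -4), Add(123, b)) = Mul(Add(-4, b), Add(123, b)))
Pow(Add(11102, Function('y')(-91)), -1) = Pow(Add(11102, Add(-492, Pow(-91, 2), Mul(119, -91))), -1) = Pow(Add(11102, Add(-492, 8281, -10829)), -1) = Pow(Add(11102, -3040), -1) = Pow(8062, -1) = Rational(1, 8062)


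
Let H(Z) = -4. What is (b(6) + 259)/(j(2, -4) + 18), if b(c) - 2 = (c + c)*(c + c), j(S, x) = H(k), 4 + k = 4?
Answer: 405/14 ≈ 28.929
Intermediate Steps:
k = 0 (k = -4 + 4 = 0)
j(S, x) = -4
b(c) = 2 + 4*c**2 (b(c) = 2 + (c + c)*(c + c) = 2 + (2*c)*(2*c) = 2 + 4*c**2)
(b(6) + 259)/(j(2, -4) + 18) = ((2 + 4*6**2) + 259)/(-4 + 18) = ((2 + 4*36) + 259)/14 = ((2 + 144) + 259)*(1/14) = (146 + 259)*(1/14) = 405*(1/14) = 405/14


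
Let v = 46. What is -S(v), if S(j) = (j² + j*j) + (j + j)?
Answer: -4324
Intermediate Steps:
S(j) = 2*j + 2*j² (S(j) = (j² + j²) + 2*j = 2*j² + 2*j = 2*j + 2*j²)
-S(v) = -2*46*(1 + 46) = -2*46*47 = -1*4324 = -4324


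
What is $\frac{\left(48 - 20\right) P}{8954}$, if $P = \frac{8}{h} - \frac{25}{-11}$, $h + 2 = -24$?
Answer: $\frac{3934}{640211} \approx 0.0061449$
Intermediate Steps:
$h = -26$ ($h = -2 - 24 = -26$)
$P = \frac{281}{143}$ ($P = \frac{8}{-26} - \frac{25}{-11} = 8 \left(- \frac{1}{26}\right) - - \frac{25}{11} = - \frac{4}{13} + \frac{25}{11} = \frac{281}{143} \approx 1.965$)
$\frac{\left(48 - 20\right) P}{8954} = \frac{\left(48 - 20\right) \frac{281}{143}}{8954} = \left(48 - 20\right) \frac{281}{143} \cdot \frac{1}{8954} = 28 \cdot \frac{281}{143} \cdot \frac{1}{8954} = \frac{7868}{143} \cdot \frac{1}{8954} = \frac{3934}{640211}$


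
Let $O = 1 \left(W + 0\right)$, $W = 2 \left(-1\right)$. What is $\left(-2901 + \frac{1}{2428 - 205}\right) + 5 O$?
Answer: $- \frac{6471152}{2223} \approx -2911.0$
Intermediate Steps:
$W = -2$
$O = -2$ ($O = 1 \left(-2 + 0\right) = 1 \left(-2\right) = -2$)
$\left(-2901 + \frac{1}{2428 - 205}\right) + 5 O = \left(-2901 + \frac{1}{2428 - 205}\right) + 5 \left(-2\right) = \left(-2901 + \frac{1}{2223}\right) - 10 = - \frac{6448922}{2223} - 10 = - \frac{6471152}{2223}$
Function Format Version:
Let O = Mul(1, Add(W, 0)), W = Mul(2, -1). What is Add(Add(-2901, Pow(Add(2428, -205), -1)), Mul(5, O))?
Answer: Rational(-6471152, 2223) ≈ -2911.0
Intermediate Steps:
W = -2
O = -2 (O = Mul(1, Add(-2, 0)) = Mul(1, -2) = -2)
Add(Add(-2901, Pow(Add(2428, -205), -1)), Mul(5, O)) = Add(Add(-2901, Pow(Add(2428, -205), -1)), Mul(5, -2)) = Add(Add(-2901, Pow(2223, -1)), -10) = Add(Add(-2901, Rational(1, 2223)), -10) = Add(Rational(-6448922, 2223), -10) = Rational(-6471152, 2223)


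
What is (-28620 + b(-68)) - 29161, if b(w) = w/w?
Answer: -57780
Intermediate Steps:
b(w) = 1
(-28620 + b(-68)) - 29161 = (-28620 + 1) - 29161 = -28619 - 29161 = -57780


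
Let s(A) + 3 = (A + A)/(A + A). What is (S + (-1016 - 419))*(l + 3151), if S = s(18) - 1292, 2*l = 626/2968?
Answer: -25522920649/2968 ≈ -8.5994e+6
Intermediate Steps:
s(A) = -2 (s(A) = -3 + (A + A)/(A + A) = -3 + (2*A)/((2*A)) = -3 + (2*A)*(1/(2*A)) = -3 + 1 = -2)
l = 313/2968 (l = (626/2968)/2 = (626*(1/2968))/2 = (1/2)*(313/1484) = 313/2968 ≈ 0.10546)
S = -1294 (S = -2 - 1292 = -1294)
(S + (-1016 - 419))*(l + 3151) = (-1294 + (-1016 - 419))*(313/2968 + 3151) = (-1294 - 1435)*(9352481/2968) = -2729*9352481/2968 = -25522920649/2968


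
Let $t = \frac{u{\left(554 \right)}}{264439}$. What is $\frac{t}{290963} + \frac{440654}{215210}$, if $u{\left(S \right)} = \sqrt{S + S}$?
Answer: $\frac{220327}{107605} + \frac{2 \sqrt{277}}{76941964757} \approx 2.0476$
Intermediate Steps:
$u{\left(S \right)} = \sqrt{2} \sqrt{S}$ ($u{\left(S \right)} = \sqrt{2 S} = \sqrt{2} \sqrt{S}$)
$t = \frac{2 \sqrt{277}}{264439}$ ($t = \frac{\sqrt{2} \sqrt{554}}{264439} = 2 \sqrt{277} \cdot \frac{1}{264439} = \frac{2 \sqrt{277}}{264439} \approx 0.00012588$)
$\frac{t}{290963} + \frac{440654}{215210} = \frac{\frac{2}{264439} \sqrt{277}}{290963} + \frac{440654}{215210} = \frac{2 \sqrt{277}}{264439} \cdot \frac{1}{290963} + 440654 \cdot \frac{1}{215210} = \frac{2 \sqrt{277}}{76941964757} + \frac{220327}{107605} = \frac{220327}{107605} + \frac{2 \sqrt{277}}{76941964757}$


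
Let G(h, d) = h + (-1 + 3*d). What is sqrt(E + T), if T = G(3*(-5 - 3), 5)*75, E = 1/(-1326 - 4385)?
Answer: 47*I*sqrt(11073629)/5711 ≈ 27.386*I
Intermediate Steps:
E = -1/5711 (E = 1/(-5711) = -1/5711 ≈ -0.00017510)
G(h, d) = -1 + h + 3*d
T = -750 (T = (-1 + 3*(-5 - 3) + 3*5)*75 = (-1 + 3*(-8) + 15)*75 = (-1 - 24 + 15)*75 = -10*75 = -750)
sqrt(E + T) = sqrt(-1/5711 - 750) = sqrt(-4283251/5711) = 47*I*sqrt(11073629)/5711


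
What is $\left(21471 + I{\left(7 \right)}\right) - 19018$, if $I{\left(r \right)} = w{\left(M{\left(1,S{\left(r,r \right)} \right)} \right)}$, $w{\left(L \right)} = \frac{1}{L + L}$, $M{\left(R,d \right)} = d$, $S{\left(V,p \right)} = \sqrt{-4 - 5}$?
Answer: $2453 - \frac{i}{6} \approx 2453.0 - 0.16667 i$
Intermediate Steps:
$S{\left(V,p \right)} = 3 i$ ($S{\left(V,p \right)} = \sqrt{-9} = 3 i$)
$w{\left(L \right)} = \frac{1}{2 L}$
$I{\left(r \right)} = - \frac{i}{6}$ ($I{\left(r \right)} = \frac{1}{2 \cdot 3 i} = \frac{\left(- \frac{1}{3}\right) i}{2} = - \frac{i}{6}$)
$\left(21471 + I{\left(7 \right)}\right) - 19018 = \left(21471 - \frac{i}{6}\right) - 19018 = 2453 - \frac{i}{6}$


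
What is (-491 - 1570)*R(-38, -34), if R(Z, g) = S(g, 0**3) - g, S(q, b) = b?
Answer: -70074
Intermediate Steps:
R(Z, g) = -g (R(Z, g) = 0**3 - g = 0 - g = -g)
(-491 - 1570)*R(-38, -34) = (-491 - 1570)*(-1*(-34)) = -2061*34 = -70074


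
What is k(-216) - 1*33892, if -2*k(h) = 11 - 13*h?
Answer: -70603/2 ≈ -35302.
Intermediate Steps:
k(h) = -11/2 + 13*h/2 (k(h) = -(11 - 13*h)/2 = -11/2 + 13*h/2)
k(-216) - 1*33892 = (-11/2 + (13/2)*(-216)) - 1*33892 = (-11/2 - 1404) - 33892 = -2819/2 - 33892 = -70603/2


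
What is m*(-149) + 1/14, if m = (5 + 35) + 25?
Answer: -135589/14 ≈ -9684.9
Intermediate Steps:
m = 65 (m = 40 + 25 = 65)
m*(-149) + 1/14 = 65*(-149) + 1/14 = -9685 + 1/14 = -135589/14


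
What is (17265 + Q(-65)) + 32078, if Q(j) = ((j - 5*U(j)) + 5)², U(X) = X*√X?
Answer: -6812682 - 39000*I*√65 ≈ -6.8127e+6 - 3.1443e+5*I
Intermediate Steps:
U(X) = X^(3/2)
Q(j) = (5 + j - 5*j^(3/2))² (Q(j) = ((j - 5*j^(3/2)) + 5)² = (5 + j - 5*j^(3/2))²)
(17265 + Q(-65)) + 32078 = (17265 + (5 - 65 - (-325)*I*√65)²) + 32078 = (17265 + (5 - 65 + 325*I*√65)²) + 32078 = (17265 + (-60 + 325*I*√65)²) + 32078 = 49343 + (-60 + 325*I*√65)²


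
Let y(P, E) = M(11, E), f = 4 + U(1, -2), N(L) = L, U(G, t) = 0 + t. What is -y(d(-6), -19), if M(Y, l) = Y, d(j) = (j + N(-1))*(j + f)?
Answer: -11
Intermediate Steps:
U(G, t) = t
f = 2 (f = 4 - 2 = 2)
d(j) = (-1 + j)*(2 + j) (d(j) = (j - 1)*(j + 2) = (-1 + j)*(2 + j))
y(P, E) = 11
-y(d(-6), -19) = -1*11 = -11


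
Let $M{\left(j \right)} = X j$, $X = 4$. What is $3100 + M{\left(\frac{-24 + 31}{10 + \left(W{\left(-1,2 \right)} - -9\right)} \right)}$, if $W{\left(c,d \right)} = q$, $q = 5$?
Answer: $\frac{18607}{6} \approx 3101.2$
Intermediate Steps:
$W{\left(c,d \right)} = 5$
$M{\left(j \right)} = 4 j$
$3100 + M{\left(\frac{-24 + 31}{10 + \left(W{\left(-1,2 \right)} - -9\right)} \right)} = 3100 + 4 \frac{-24 + 31}{10 + \left(5 - -9\right)} = 3100 + 4 \frac{7}{10 + \left(5 + 9\right)} = 3100 + 4 \frac{7}{10 + 14} = 3100 + 4 \cdot \frac{7}{24} = 3100 + \frac{7}{6} = \frac{18607}{6}$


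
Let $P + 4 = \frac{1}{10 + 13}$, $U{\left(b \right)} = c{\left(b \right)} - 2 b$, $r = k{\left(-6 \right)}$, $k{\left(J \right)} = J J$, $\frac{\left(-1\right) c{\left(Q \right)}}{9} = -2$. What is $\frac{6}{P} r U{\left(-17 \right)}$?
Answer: $- \frac{19872}{7} \approx -2838.9$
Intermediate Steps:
$c{\left(Q \right)} = 18$ ($c{\left(Q \right)} = \left(-9\right) \left(-2\right) = 18$)
$k{\left(J \right)} = J^{2}$
$r = 36$ ($r = \left(-6\right)^{2} = 36$)
$U{\left(b \right)} = 18 - 2 b$
$P = - \frac{91}{23}$ ($P = -4 + \frac{1}{10 + 13} = -4 + \frac{1}{23} = - \frac{91}{23} \approx -3.9565$)
$\frac{6}{P} r U{\left(-17 \right)} = \frac{6}{- \frac{91}{23}} \cdot 36 \left(18 - -34\right) = 6 \left(- \frac{23}{91}\right) 36 \left(18 + 34\right) = \left(- \frac{138}{91}\right) 36 \cdot 52 = \left(- \frac{4968}{91}\right) 52 = - \frac{19872}{7}$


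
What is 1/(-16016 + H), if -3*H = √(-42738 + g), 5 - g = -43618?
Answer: -48048/769536473 + √885/769536473 ≈ -6.2399e-5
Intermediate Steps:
g = 43623 (g = 5 - 1*(-43618) = 5 + 43618 = 43623)
H = -√885/3 (H = -√(-42738 + 43623)/3 = -√885/3 ≈ -9.9163)
1/(-16016 + H) = 1/(-16016 - √885/3)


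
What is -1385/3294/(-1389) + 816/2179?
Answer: 3736516571/9969722514 ≈ 0.37479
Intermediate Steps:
-1385/3294/(-1389) + 816/2179 = -1385*1/3294*(-1/1389) + 816*(1/2179) = -1385/3294*(-1/1389) + 816/2179 = 1385/4575366 + 816/2179 = 3736516571/9969722514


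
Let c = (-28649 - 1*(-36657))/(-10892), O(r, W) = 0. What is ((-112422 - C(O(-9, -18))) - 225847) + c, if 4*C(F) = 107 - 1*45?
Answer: -263185913/778 ≈ -3.3829e+5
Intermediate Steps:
c = -286/389 (c = (-28649 + 36657)*(-1/10892) = 8008*(-1/10892) = -286/389 ≈ -0.73522)
C(F) = 31/2 (C(F) = (107 - 1*45)/4 = (107 - 45)/4 = (¼)*62 = 31/2)
((-112422 - C(O(-9, -18))) - 225847) + c = ((-112422 - 1*31/2) - 225847) - 286/389 = ((-112422 - 31/2) - 225847) - 286/389 = (-224875/2 - 225847) - 286/389 = -676569/2 - 286/389 = -263185913/778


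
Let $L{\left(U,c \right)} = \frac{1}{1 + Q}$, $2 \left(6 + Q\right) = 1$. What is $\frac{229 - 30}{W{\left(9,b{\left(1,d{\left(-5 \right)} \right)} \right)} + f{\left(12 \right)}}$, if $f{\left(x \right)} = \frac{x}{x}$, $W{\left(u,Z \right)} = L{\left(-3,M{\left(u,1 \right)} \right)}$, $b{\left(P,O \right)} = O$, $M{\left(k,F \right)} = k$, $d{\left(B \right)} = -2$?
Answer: $\frac{1791}{7} \approx 255.86$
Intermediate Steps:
$Q = - \frac{11}{2}$ ($Q = -6 + \frac{1}{2} \cdot 1 = -6 + \frac{1}{2} = - \frac{11}{2} \approx -5.5$)
$L{\left(U,c \right)} = - \frac{2}{9}$ ($L{\left(U,c \right)} = \frac{1}{1 - \frac{11}{2}} = \frac{1}{- \frac{9}{2}} = - \frac{2}{9}$)
$W{\left(u,Z \right)} = - \frac{2}{9}$
$f{\left(x \right)} = 1$
$\frac{229 - 30}{W{\left(9,b{\left(1,d{\left(-5 \right)} \right)} \right)} + f{\left(12 \right)}} = \frac{229 - 30}{- \frac{2}{9} + 1} = \frac{199}{\frac{7}{9}} = 199 \cdot \frac{9}{7} = \frac{1791}{7}$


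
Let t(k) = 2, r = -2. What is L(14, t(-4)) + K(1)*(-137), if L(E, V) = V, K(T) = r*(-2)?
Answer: -546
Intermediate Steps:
K(T) = 4 (K(T) = -2*(-2) = 4)
L(14, t(-4)) + K(1)*(-137) = 2 + 4*(-137) = 2 - 548 = -546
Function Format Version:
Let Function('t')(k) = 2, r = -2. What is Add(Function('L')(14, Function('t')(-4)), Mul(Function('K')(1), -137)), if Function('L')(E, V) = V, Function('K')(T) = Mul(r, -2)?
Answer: -546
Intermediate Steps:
Function('K')(T) = 4 (Function('K')(T) = Mul(-2, -2) = 4)
Add(Function('L')(14, Function('t')(-4)), Mul(Function('K')(1), -137)) = Add(2, Mul(4, -137)) = Add(2, -548) = -546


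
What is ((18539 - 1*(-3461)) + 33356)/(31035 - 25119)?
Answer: 4613/493 ≈ 9.3570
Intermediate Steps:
((18539 - 1*(-3461)) + 33356)/(31035 - 25119) = ((18539 + 3461) + 33356)/5916 = (22000 + 33356)*(1/5916) = 55356*(1/5916) = 4613/493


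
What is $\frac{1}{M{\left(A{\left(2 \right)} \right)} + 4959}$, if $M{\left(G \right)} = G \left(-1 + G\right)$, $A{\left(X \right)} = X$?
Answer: $\frac{1}{4961} \approx 0.00020157$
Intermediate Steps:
$\frac{1}{M{\left(A{\left(2 \right)} \right)} + 4959} = \frac{1}{2 \left(-1 + 2\right) + 4959} = \frac{1}{2 \cdot 1 + 4959} = \frac{1}{2 + 4959} = \frac{1}{4961}$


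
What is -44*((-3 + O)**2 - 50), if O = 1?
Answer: 2024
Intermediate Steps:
-44*((-3 + O)**2 - 50) = -44*((-3 + 1)**2 - 50) = -44*((-2)**2 - 50) = -44*(4 - 50) = -44*(-46) = 2024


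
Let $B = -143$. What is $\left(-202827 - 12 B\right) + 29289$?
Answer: $-171822$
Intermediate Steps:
$\left(-202827 - 12 B\right) + 29289 = \left(-202827 - -1716\right) + 29289 = \left(-202827 + 1716\right) + 29289 = -201111 + 29289 = -171822$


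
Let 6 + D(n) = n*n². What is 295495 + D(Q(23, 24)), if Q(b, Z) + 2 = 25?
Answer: 307656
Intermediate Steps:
Q(b, Z) = 23 (Q(b, Z) = -2 + 25 = 23)
D(n) = -6 + n³ (D(n) = -6 + n*n² = -6 + n³)
295495 + D(Q(23, 24)) = 295495 + (-6 + 23³) = 295495 + (-6 + 12167) = 295495 + 12161 = 307656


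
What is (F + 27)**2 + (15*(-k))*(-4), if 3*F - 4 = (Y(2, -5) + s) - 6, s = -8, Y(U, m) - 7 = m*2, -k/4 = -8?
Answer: 21904/9 ≈ 2433.8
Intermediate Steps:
k = 32 (k = -4*(-8) = 32)
Y(U, m) = 7 + 2*m (Y(U, m) = 7 + m*2 = 7 + 2*m)
F = -13/3 (F = 4/3 + (((7 + 2*(-5)) - 8) - 6)/3 = 4/3 + (((7 - 10) - 8) - 6)/3 = 4/3 + ((-3 - 8) - 6)/3 = 4/3 + (-11 - 6)/3 = 4/3 + (1/3)*(-17) = 4/3 - 17/3 = -13/3 ≈ -4.3333)
(F + 27)**2 + (15*(-k))*(-4) = (-13/3 + 27)**2 + (15*(-1*32))*(-4) = (68/3)**2 + (15*(-32))*(-4) = 4624/9 - 480*(-4) = 4624/9 + 1920 = 21904/9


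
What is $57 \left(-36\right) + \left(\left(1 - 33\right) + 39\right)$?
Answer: $-2045$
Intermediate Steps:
$57 \left(-36\right) + \left(\left(1 - 33\right) + 39\right) = -2052 + \left(-32 + 39\right) = -2052 + 7 = -2045$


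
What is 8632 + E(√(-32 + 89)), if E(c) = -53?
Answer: 8579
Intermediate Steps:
8632 + E(√(-32 + 89)) = 8632 - 53 = 8579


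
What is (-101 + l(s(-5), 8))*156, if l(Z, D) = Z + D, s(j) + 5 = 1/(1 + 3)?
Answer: -15249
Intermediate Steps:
s(j) = -19/4 (s(j) = -5 + 1/(1 + 3) = -5 + 1/4 = -5 + ¼ = -19/4)
l(Z, D) = D + Z
(-101 + l(s(-5), 8))*156 = (-101 + (8 - 19/4))*156 = (-101 + 13/4)*156 = -391/4*156 = -15249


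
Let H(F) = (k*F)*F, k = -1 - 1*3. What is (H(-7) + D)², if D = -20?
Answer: 46656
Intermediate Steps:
k = -4 (k = -1 - 3 = -4)
H(F) = -4*F² (H(F) = (-4*F)*F = -4*F²)
(H(-7) + D)² = (-4*(-7)² - 20)² = (-4*49 - 20)² = (-196 - 20)² = (-216)² = 46656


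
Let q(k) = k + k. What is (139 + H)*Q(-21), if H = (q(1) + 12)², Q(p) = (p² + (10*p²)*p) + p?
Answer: -30883650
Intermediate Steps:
q(k) = 2*k
Q(p) = p + p² + 10*p³ (Q(p) = (p² + 10*p³) + p = p + p² + 10*p³)
H = 196 (H = (2*1 + 12)² = (2 + 12)² = 14² = 196)
(139 + H)*Q(-21) = (139 + 196)*(-21*(1 - 21 + 10*(-21)²)) = 335*(-21*(1 - 21 + 10*441)) = 335*(-21*(1 - 21 + 4410)) = 335*(-21*4390) = 335*(-92190) = -30883650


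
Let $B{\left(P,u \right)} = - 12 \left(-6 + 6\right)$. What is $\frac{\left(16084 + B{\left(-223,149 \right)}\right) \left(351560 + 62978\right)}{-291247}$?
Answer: $- \frac{6667429192}{291247} \approx -22893.0$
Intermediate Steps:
$B{\left(P,u \right)} = 0$ ($B{\left(P,u \right)} = \left(-12\right) 0 = 0$)
$\frac{\left(16084 + B{\left(-223,149 \right)}\right) \left(351560 + 62978\right)}{-291247} = \frac{\left(16084 + 0\right) \left(351560 + 62978\right)}{-291247} = 16084 \cdot 414538 \left(- \frac{1}{291247}\right) = 6667429192 \left(- \frac{1}{291247}\right) = - \frac{6667429192}{291247}$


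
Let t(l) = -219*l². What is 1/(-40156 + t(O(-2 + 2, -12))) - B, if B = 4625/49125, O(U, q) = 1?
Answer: -1494268/15867375 ≈ -0.094172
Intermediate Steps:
B = 37/393 (B = 4625*(1/49125) = 37/393 ≈ 0.094148)
1/(-40156 + t(O(-2 + 2, -12))) - B = 1/(-40156 - 219*1²) - 1*37/393 = 1/(-40156 - 219*1) - 37/393 = 1/(-40156 - 219) - 37/393 = 1/(-40375) - 37/393 = -1/40375 - 37/393 = -1494268/15867375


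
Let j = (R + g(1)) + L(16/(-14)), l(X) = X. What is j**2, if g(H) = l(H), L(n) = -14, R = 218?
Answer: 42025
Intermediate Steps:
g(H) = H
j = 205 (j = (218 + 1) - 14 = 219 - 14 = 205)
j**2 = 205**2 = 42025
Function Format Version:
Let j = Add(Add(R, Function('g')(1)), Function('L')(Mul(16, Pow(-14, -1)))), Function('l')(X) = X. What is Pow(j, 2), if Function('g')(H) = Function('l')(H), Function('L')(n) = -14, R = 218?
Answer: 42025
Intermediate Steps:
Function('g')(H) = H
j = 205 (j = Add(Add(218, 1), -14) = Add(219, -14) = 205)
Pow(j, 2) = Pow(205, 2) = 42025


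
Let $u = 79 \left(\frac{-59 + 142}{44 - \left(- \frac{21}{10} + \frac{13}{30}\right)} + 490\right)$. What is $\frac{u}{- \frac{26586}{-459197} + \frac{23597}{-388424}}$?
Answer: $- \frac{949416446990547848}{69737266865} \approx -1.3614 \cdot 10^{7}$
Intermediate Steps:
$u = \frac{5322941}{137}$ ($u = 79 \left(\frac{83}{44 - - \frac{5}{3}} + 490\right) = 79 \left(\frac{83}{44 + \left(- \frac{13}{30} + \frac{21}{10}\right)} + 490\right) = 79 \left(\frac{83}{44 + \frac{5}{3}} + 490\right) = 79 \left(\frac{83}{\frac{137}{3}} + 490\right) = 79 \left(83 \cdot \frac{3}{137} + 490\right) = 79 \left(\frac{249}{137} + 490\right) = 79 \cdot \frac{67379}{137} = \frac{5322941}{137} \approx 38854.0$)
$\frac{u}{- \frac{26586}{-459197} + \frac{23597}{-388424}} = \frac{5322941}{137 \left(- \frac{26586}{-459197} + \frac{23597}{-388424}\right)} = \frac{5322941}{137 \left(\left(-26586\right) \left(- \frac{1}{459197}\right) + 23597 \left(- \frac{1}{388424}\right)\right)} = \frac{5322941}{137 \left(\frac{26586}{459197} - \frac{23597}{388424}\right)} = \frac{5322941}{137 \left(- \frac{509031145}{178363135528}\right)} = \frac{5322941}{137} \left(- \frac{178363135528}{509031145}\right) = - \frac{949416446990547848}{69737266865}$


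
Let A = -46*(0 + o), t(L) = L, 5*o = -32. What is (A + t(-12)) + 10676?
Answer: 54792/5 ≈ 10958.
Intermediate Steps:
o = -32/5 (o = (⅕)*(-32) = -32/5 ≈ -6.4000)
A = 1472/5 (A = -46*(0 - 32/5) = -46*(-32/5) = 1472/5 ≈ 294.40)
(A + t(-12)) + 10676 = (1472/5 - 12) + 10676 = 1412/5 + 10676 = 54792/5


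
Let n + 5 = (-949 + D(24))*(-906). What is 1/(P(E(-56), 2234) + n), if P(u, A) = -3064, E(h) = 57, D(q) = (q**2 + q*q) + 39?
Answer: -1/222321 ≈ -4.4980e-6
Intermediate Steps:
D(q) = 39 + 2*q**2 (D(q) = (q**2 + q**2) + 39 = 2*q**2 + 39 = 39 + 2*q**2)
n = -219257 (n = -5 + (-949 + (39 + 2*24**2))*(-906) = -5 + (-949 + (39 + 2*576))*(-906) = -5 + (-949 + (39 + 1152))*(-906) = -5 + (-949 + 1191)*(-906) = -5 + 242*(-906) = -5 - 219252 = -219257)
1/(P(E(-56), 2234) + n) = 1/(-3064 - 219257) = 1/(-222321) = -1/222321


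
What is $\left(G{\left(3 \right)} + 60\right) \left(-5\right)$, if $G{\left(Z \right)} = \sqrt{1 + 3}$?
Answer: $-310$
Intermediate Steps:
$G{\left(Z \right)} = 2$ ($G{\left(Z \right)} = \sqrt{4} = 2$)
$\left(G{\left(3 \right)} + 60\right) \left(-5\right) = \left(2 + 60\right) \left(-5\right) = 62 \left(-5\right) = -310$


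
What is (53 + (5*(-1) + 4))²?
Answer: 2704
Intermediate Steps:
(53 + (5*(-1) + 4))² = (53 + (-5 + 4))² = (53 - 1)² = 52² = 2704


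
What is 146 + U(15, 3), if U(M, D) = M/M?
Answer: 147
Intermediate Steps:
U(M, D) = 1
146 + U(15, 3) = 146 + 1 = 147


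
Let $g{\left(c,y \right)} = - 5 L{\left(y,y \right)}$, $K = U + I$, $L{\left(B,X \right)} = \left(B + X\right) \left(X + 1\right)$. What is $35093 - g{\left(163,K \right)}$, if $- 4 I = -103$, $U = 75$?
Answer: $\frac{1100849}{8} \approx 1.3761 \cdot 10^{5}$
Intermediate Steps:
$I = \frac{103}{4}$ ($I = \left(- \frac{1}{4}\right) \left(-103\right) = \frac{103}{4} \approx 25.75$)
$L{\left(B,X \right)} = \left(1 + X\right) \left(B + X\right)$ ($L{\left(B,X \right)} = \left(B + X\right) \left(1 + X\right) = \left(1 + X\right) \left(B + X\right)$)
$K = \frac{403}{4}$ ($K = 75 + \frac{103}{4} = \frac{403}{4} \approx 100.75$)
$g{\left(c,y \right)} = - 10 y - 10 y^{2}$ ($g{\left(c,y \right)} = - 5 \left(y + y + y^{2} + y y\right) = - 5 \left(y + y + y^{2} + y^{2}\right) = - 5 \left(2 y + 2 y^{2}\right) = - 10 y - 10 y^{2}$)
$35093 - g{\left(163,K \right)} = 35093 - 10 \cdot \frac{403}{4} \left(-1 - \frac{403}{4}\right) = 35093 - 10 \cdot \frac{403}{4} \left(- \frac{407}{4}\right) = 35093 - - \frac{820105}{8} = 35093 + \frac{820105}{8} = \frac{1100849}{8}$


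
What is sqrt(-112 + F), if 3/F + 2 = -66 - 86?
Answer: I*sqrt(2656654)/154 ≈ 10.584*I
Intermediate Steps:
F = -3/154 (F = 3/(-2 + (-66 - 86)) = 3/(-2 - 152) = 3/(-154) = 3*(-1/154) = -3/154 ≈ -0.019481)
sqrt(-112 + F) = sqrt(-112 - 3/154) = sqrt(-17251/154) = I*sqrt(2656654)/154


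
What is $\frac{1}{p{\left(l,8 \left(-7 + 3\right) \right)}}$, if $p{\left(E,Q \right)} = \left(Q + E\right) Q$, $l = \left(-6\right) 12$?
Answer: $\frac{1}{3328} \approx 0.00030048$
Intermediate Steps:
$l = -72$
$p{\left(E,Q \right)} = Q \left(E + Q\right)$ ($p{\left(E,Q \right)} = \left(E + Q\right) Q = Q \left(E + Q\right)$)
$\frac{1}{p{\left(l,8 \left(-7 + 3\right) \right)}} = \frac{1}{8 \left(-7 + 3\right) \left(-72 + 8 \left(-7 + 3\right)\right)} = \frac{1}{8 \left(-4\right) \left(-72 + 8 \left(-4\right)\right)} = \frac{1}{\left(-32\right) \left(-72 - 32\right)} = \frac{1}{\left(-32\right) \left(-104\right)} = \frac{1}{3328}$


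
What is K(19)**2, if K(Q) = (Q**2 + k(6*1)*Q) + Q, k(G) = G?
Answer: 244036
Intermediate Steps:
K(Q) = Q**2 + 7*Q (K(Q) = (Q**2 + (6*1)*Q) + Q = (Q**2 + 6*Q) + Q = Q**2 + 7*Q)
K(19)**2 = (19*(7 + 19))**2 = (19*26)**2 = 494**2 = 244036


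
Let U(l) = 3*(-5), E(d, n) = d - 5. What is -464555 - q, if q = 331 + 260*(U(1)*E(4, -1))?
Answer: -468786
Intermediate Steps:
E(d, n) = -5 + d
U(l) = -15
q = 4231 (q = 331 + 260*(-15*(-5 + 4)) = 331 + 260*(-15*(-1)) = 331 + 260*15 = 331 + 3900 = 4231)
-464555 - q = -464555 - 1*4231 = -464555 - 4231 = -468786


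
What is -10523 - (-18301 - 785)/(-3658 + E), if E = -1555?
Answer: -54875485/5213 ≈ -10527.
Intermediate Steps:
-10523 - (-18301 - 785)/(-3658 + E) = -10523 - (-18301 - 785)/(-3658 - 1555) = -10523 - (-19086)/(-5213) = -10523 - (-19086)*(-1)/5213 = -10523 - 1*19086/5213 = -10523 - 19086/5213 = -54875485/5213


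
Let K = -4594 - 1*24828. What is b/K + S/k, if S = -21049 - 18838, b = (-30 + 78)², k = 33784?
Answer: -625696825/496996424 ≈ -1.2590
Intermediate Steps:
b = 2304 (b = 48² = 2304)
K = -29422 (K = -4594 - 24828 = -29422)
S = -39887
b/K + S/k = 2304/(-29422) - 39887/33784 = 2304*(-1/29422) - 39887*1/33784 = -1152/14711 - 39887/33784 = -625696825/496996424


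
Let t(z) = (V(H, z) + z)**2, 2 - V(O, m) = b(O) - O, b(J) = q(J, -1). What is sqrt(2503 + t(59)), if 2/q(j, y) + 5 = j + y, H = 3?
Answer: sqrt(60163)/3 ≈ 81.760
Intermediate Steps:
q(j, y) = 2/(-5 + j + y) (q(j, y) = 2/(-5 + (j + y)) = 2/(-5 + j + y))
b(J) = 2/(-6 + J) (b(J) = 2/(-5 + J - 1) = 2/(-6 + J))
V(O, m) = 2 + O - 2/(-6 + O) (V(O, m) = 2 - (2/(-6 + O) - O) = 2 - (-O + 2/(-6 + O)) = 2 + (O - 2/(-6 + O)) = 2 + O - 2/(-6 + O))
t(z) = (17/3 + z)**2 (t(z) = ((-2 + (-6 + 3)*(2 + 3))/(-6 + 3) + z)**2 = ((-2 - 3*5)/(-3) + z)**2 = (-(-2 - 15)/3 + z)**2 = (-1/3*(-17) + z)**2 = (17/3 + z)**2)
sqrt(2503 + t(59)) = sqrt(2503 + (17 + 3*59)**2/9) = sqrt(2503 + (17 + 177)**2/9) = sqrt(2503 + (1/9)*194**2) = sqrt(2503 + (1/9)*37636) = sqrt(2503 + 37636/9) = sqrt(60163/9) = sqrt(60163)/3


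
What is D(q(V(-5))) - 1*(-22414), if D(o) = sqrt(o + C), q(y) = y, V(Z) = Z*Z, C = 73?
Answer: 22414 + 7*sqrt(2) ≈ 22424.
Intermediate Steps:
V(Z) = Z**2
D(o) = sqrt(73 + o) (D(o) = sqrt(o + 73) = sqrt(73 + o))
D(q(V(-5))) - 1*(-22414) = sqrt(73 + (-5)**2) - 1*(-22414) = sqrt(73 + 25) + 22414 = sqrt(98) + 22414 = 7*sqrt(2) + 22414 = 22414 + 7*sqrt(2)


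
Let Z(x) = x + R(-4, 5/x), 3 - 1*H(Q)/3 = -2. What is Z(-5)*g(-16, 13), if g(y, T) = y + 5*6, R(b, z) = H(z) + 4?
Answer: 196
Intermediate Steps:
H(Q) = 15 (H(Q) = 9 - 3*(-2) = 9 + 6 = 15)
R(b, z) = 19 (R(b, z) = 15 + 4 = 19)
g(y, T) = 30 + y (g(y, T) = y + 30 = 30 + y)
Z(x) = 19 + x (Z(x) = x + 19 = 19 + x)
Z(-5)*g(-16, 13) = (19 - 5)*(30 - 16) = 14*14 = 196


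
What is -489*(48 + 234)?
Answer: -137898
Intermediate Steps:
-489*(48 + 234) = -489*282 = -137898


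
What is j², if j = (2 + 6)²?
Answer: 4096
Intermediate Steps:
j = 64 (j = 8² = 64)
j² = 64² = 4096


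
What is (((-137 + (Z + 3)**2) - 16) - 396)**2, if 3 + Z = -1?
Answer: 300304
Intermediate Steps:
Z = -4 (Z = -3 - 1 = -4)
(((-137 + (Z + 3)**2) - 16) - 396)**2 = (((-137 + (-4 + 3)**2) - 16) - 396)**2 = (((-137 + (-1)**2) - 16) - 396)**2 = (((-137 + 1) - 16) - 396)**2 = ((-136 - 16) - 396)**2 = (-152 - 396)**2 = (-548)**2 = 300304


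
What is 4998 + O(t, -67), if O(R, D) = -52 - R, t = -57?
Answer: 5003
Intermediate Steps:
4998 + O(t, -67) = 4998 + (-52 - 1*(-57)) = 4998 + (-52 + 57) = 4998 + 5 = 5003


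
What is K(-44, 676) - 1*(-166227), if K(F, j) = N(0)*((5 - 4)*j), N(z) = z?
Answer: 166227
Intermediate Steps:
K(F, j) = 0 (K(F, j) = 0*((5 - 4)*j) = 0*(1*j) = 0*j = 0)
K(-44, 676) - 1*(-166227) = 0 - 1*(-166227) = 0 + 166227 = 166227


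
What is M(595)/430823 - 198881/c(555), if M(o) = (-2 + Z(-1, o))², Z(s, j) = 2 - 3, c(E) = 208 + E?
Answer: -85682502196/328717949 ≈ -260.66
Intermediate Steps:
Z(s, j) = -1
M(o) = 9 (M(o) = (-2 - 1)² = (-3)² = 9)
M(595)/430823 - 198881/c(555) = 9/430823 - 198881/(208 + 555) = 9*(1/430823) - 198881/763 = 9/430823 - 198881*1/763 = 9/430823 - 198881/763 = -85682502196/328717949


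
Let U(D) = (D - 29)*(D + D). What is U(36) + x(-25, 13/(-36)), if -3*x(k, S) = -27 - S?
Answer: 55391/108 ≈ 512.88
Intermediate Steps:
x(k, S) = 9 + S/3 (x(k, S) = -(-27 - S)/3 = 9 + S/3)
U(D) = 2*D*(-29 + D) (U(D) = (-29 + D)*(2*D) = 2*D*(-29 + D))
U(36) + x(-25, 13/(-36)) = 2*36*(-29 + 36) + (9 + (13/(-36))/3) = 2*36*7 + (9 + (13*(-1/36))/3) = 504 + (9 + (⅓)*(-13/36)) = 504 + (9 - 13/108) = 504 + 959/108 = 55391/108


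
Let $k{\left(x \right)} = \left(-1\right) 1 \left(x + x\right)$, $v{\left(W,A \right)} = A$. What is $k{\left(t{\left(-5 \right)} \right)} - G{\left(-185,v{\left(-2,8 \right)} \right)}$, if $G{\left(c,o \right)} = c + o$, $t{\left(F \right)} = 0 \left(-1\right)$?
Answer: $177$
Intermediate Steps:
$t{\left(F \right)} = 0$
$k{\left(x \right)} = - 2 x$
$k{\left(t{\left(-5 \right)} \right)} - G{\left(-185,v{\left(-2,8 \right)} \right)} = \left(-2\right) 0 - \left(-185 + 8\right) = 0 - -177 = 0 + 177 = 177$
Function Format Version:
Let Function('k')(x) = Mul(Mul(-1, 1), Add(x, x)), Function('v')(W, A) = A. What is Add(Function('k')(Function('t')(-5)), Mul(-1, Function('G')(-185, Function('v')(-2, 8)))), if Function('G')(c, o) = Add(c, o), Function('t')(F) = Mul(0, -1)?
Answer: 177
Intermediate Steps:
Function('t')(F) = 0
Function('k')(x) = Mul(-2, x) (Function('k')(x) = Mul(-1, Mul(2, x)) = Mul(-2, x))
Add(Function('k')(Function('t')(-5)), Mul(-1, Function('G')(-185, Function('v')(-2, 8)))) = Add(Mul(-2, 0), Mul(-1, Add(-185, 8))) = Add(0, Mul(-1, -177)) = Add(0, 177) = 177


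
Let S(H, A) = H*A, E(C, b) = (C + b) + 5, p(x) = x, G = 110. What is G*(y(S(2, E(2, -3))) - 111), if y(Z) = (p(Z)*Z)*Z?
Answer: 44110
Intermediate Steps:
E(C, b) = 5 + C + b
S(H, A) = A*H
y(Z) = Z³ (y(Z) = (Z*Z)*Z = Z²*Z = Z³)
G*(y(S(2, E(2, -3))) - 111) = 110*(((5 + 2 - 3)*2)³ - 111) = 110*((4*2)³ - 111) = 110*(8³ - 111) = 110*(512 - 111) = 110*401 = 44110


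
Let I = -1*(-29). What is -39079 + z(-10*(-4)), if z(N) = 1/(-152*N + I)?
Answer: -236467030/6051 ≈ -39079.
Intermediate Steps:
I = 29
z(N) = 1/(29 - 152*N) (z(N) = 1/(-152*N + 29) = 1/(29 - 152*N))
-39079 + z(-10*(-4)) = -39079 - 1/(-29 + 152*(-10*(-4))) = -39079 - 1/(-29 + 152*40) = -39079 - 1/(-29 + 6080) = -39079 - 1/6051 = -236467030/6051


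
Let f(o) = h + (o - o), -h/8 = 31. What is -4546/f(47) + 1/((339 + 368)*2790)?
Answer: 72315497/3945060 ≈ 18.331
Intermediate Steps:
h = -248 (h = -8*31 = -248)
f(o) = -248 (f(o) = -248 + (o - o) = -248 + 0 = -248)
-4546/f(47) + 1/((339 + 368)*2790) = -4546/(-248) + 1/((339 + 368)*2790) = -4546*(-1/248) + (1/2790)/707 = 2273/124 + (1/707)*(1/2790) = 2273/124 + 1/1972530 = 72315497/3945060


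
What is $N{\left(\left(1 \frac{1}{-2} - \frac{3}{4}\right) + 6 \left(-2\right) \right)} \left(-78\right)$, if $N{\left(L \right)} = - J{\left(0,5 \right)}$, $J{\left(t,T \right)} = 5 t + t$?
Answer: $0$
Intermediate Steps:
$J{\left(t,T \right)} = 6 t$
$N{\left(L \right)} = 0$ ($N{\left(L \right)} = - 6 \cdot 0 = \left(-1\right) 0 = 0$)
$N{\left(\left(1 \frac{1}{-2} - \frac{3}{4}\right) + 6 \left(-2\right) \right)} \left(-78\right) = 0 \left(-78\right) = 0$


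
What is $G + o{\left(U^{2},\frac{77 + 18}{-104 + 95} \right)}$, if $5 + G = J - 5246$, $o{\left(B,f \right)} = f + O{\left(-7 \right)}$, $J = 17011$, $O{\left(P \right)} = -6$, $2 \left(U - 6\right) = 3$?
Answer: $\frac{105691}{9} \approx 11743.0$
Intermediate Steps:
$U = \frac{15}{2}$ ($U = 6 + \frac{1}{2} \cdot 3 = 6 + \frac{3}{2} = \frac{15}{2} \approx 7.5$)
$o{\left(B,f \right)} = -6 + f$ ($o{\left(B,f \right)} = f - 6 = -6 + f$)
$G = 11760$ ($G = -5 + \left(17011 - 5246\right) = -5 + 11765 = 11760$)
$G + o{\left(U^{2},\frac{77 + 18}{-104 + 95} \right)} = 11760 + \left(-6 + \frac{77 + 18}{-104 + 95}\right) = 11760 + \left(-6 + \frac{95}{-9}\right) = 11760 + \left(-6 + 95 \left(- \frac{1}{9}\right)\right) = 11760 - \frac{149}{9} = \frac{105691}{9}$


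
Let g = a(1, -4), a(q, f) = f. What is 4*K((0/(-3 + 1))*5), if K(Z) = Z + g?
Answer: -16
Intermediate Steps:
g = -4
K(Z) = -4 + Z (K(Z) = Z - 4 = -4 + Z)
4*K((0/(-3 + 1))*5) = 4*(-4 + (0/(-3 + 1))*5) = 4*(-4 + (0/(-2))*5) = 4*(-4 - 1/2*0*5) = 4*(-4 + 0*5) = 4*(-4 + 0) = 4*(-4) = -16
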